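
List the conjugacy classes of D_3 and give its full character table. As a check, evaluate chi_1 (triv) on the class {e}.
Conjugacy classes: {e} of size 1, {r^1, r^2} of size 2, {s, sr, ..., sr^2} of size 3.
Character table:
  irrep \ class              {e} (size 1)  {r^1, r^2} (size 2)  {s, sr, ..., sr^2} (size 3)
  chi_1 (triv)               1             1                    1                          
  chi_2 (sign: r->1, s->-1)  1             1                    -1                         
  chi_3 (2d, j=1)            2             -1                   0                          

Spot check: chi_1 (triv) on {e} = 1.

Details: D_3 has order 2*3 = 6 with 3 conjugacy classes, hence 3 irreducibles. Sum of squared dims 1 + 1 + 4 = 6 = |G|. Linear characters come from the abelianisation; the 2-dimensional irreps have character r^k -> 2*cos(2*pi*j*k/3), reflections -> 0.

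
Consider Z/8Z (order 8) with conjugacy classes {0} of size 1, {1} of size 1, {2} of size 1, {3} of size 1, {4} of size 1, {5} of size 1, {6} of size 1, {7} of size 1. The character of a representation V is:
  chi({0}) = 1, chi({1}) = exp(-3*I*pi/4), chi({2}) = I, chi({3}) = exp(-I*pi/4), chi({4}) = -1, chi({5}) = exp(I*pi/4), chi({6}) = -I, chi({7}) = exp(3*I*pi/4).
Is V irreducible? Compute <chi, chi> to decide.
Irreducible: <chi, chi> = 1.

Solution. <chi, chi> = (1/|G|) sum_C |C| * |chi(C)|^2 = (1/8)[1*|1|^2 + 1*|exp(-3*I*pi/4)|^2 + 1*|I|^2 + 1*|exp(-I*pi/4)|^2 + 1*|-1|^2 + 1*|exp(I*pi/4)|^2 + 1*|-I|^2 + 1*|exp(3*I*pi/4)|^2]
  = (1/8)[(1) + (1) + (1) + (1) + (1) + (1) + (1) + (1)] = 8/8 = 1.
(Exp terms are combined using exp(i*s)*conj(exp(i*t)) = exp(i*(s-t)), and sums of them are collapsed using the identity that for every m > 1 the m distinct m-th roots of unity sum to 0, e.g. 1 + exp(2*I*pi/3) + exp(-2*I*pi/3) = 0.)
A character is irreducible iff <chi, chi> = 1, so this representation is irreducible.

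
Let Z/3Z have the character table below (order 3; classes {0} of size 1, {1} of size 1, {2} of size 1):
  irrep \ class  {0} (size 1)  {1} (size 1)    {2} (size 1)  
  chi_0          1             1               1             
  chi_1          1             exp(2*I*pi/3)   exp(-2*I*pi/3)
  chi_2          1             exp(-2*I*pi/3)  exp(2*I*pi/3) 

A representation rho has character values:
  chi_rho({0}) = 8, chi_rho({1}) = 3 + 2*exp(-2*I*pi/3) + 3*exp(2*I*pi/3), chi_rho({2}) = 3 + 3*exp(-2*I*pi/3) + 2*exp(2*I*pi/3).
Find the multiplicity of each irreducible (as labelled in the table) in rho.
Multiplicities: chi_0: 3, chi_1: 3, chi_2: 2.

Use <chi_rho, chi> = (1/|G|) sum_C |C| * chi_rho(C) * conj(chi(C)) with |G| = 3 for each irreducible chi in the table:
  <chi_rho, chi_0> = (1/3)[1*(8)*conj(1) + 1*(3 + 2*exp(-2*I*pi/3) + 3*exp(2*I*pi/3))*conj(1) + 1*(3 + 3*exp(-2*I*pi/3) + 2*exp(2*I*pi/3))*conj(1)]
      = (1/3)[(8) + (3 + 2*exp(-2*I*pi/3) + 3*exp(2*I*pi/3)) + (3 + 3*exp(-2*I*pi/3) + 2*exp(2*I*pi/3))] = 9/3 = 3
  <chi_rho, chi_1> = (1/3)[1*(8)*conj(1) + 1*(3 + 2*exp(-2*I*pi/3) + 3*exp(2*I*pi/3))*conj(exp(2*I*pi/3)) + 1*(3 + 3*exp(-2*I*pi/3) + 2*exp(2*I*pi/3))*conj(exp(-2*I*pi/3))]
      = (1/3)[(8) + (3 + 3*exp(-2*I*pi/3) + 2*exp(2*I*pi/3)) + (3 + 2*exp(-2*I*pi/3) + 3*exp(2*I*pi/3))] = 9/3 = 3
  <chi_rho, chi_2> = (1/3)[1*(8)*conj(1) + 1*(3 + 2*exp(-2*I*pi/3) + 3*exp(2*I*pi/3))*conj(exp(-2*I*pi/3)) + 1*(3 + 3*exp(-2*I*pi/3) + 2*exp(2*I*pi/3))*conj(exp(2*I*pi/3))]
      = (1/3)[(8) + (-1) + (-1)] = 6/3 = 2
(Exp terms are combined using exp(i*s)*conj(exp(i*t)) = exp(i*(s-t)), and sums of them are collapsed using the identity that for every m > 1 the m distinct m-th roots of unity sum to 0, e.g. 1 + exp(2*I*pi/3) + exp(-2*I*pi/3) = 0.)
Dimension check: dim(rho) = sum (mult * dim) = 3*1 + 3*1 + 2*1 = 8 = chi_rho(e) = 8.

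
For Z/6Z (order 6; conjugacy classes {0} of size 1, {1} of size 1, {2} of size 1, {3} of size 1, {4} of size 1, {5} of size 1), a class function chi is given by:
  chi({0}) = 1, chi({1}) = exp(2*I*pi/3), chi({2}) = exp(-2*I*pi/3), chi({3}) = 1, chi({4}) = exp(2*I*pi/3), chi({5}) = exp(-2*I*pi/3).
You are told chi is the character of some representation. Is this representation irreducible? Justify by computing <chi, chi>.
Irreducible: <chi, chi> = 1.

Proof sketch: <chi, chi> = (1/|G|) sum_C |C| * |chi(C)|^2 = (1/6)[1*|1|^2 + 1*|exp(2*I*pi/3)|^2 + 1*|exp(-2*I*pi/3)|^2 + 1*|1|^2 + 1*|exp(2*I*pi/3)|^2 + 1*|exp(-2*I*pi/3)|^2]
  = (1/6)[(1) + (1) + (1) + (1) + (1) + (1)] = 6/6 = 1.
(Exp terms are combined using exp(i*s)*conj(exp(i*t)) = exp(i*(s-t)), and sums of them are collapsed using the identity that for every m > 1 the m distinct m-th roots of unity sum to 0, e.g. 1 + exp(2*I*pi/3) + exp(-2*I*pi/3) = 0.)
A character is irreducible iff <chi, chi> = 1, so this representation is irreducible.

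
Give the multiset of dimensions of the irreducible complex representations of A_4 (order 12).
Dimensions: 1, 1, 1, 3

Details: There are 4 irreducibles (= number of conjugacy classes). Their dimensions d_i satisfy sum d_i^2 = |G| = 12: 1 + 1 + 1 + 9 = 12.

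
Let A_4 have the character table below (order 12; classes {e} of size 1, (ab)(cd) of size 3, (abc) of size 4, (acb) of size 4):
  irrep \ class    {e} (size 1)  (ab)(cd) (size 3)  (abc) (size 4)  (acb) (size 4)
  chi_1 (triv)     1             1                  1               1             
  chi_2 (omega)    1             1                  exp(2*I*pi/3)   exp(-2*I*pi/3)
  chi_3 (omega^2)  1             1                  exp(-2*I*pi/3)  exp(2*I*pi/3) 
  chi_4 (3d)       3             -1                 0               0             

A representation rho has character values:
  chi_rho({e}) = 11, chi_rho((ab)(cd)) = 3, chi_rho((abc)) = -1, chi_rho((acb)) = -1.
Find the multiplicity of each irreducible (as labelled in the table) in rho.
Multiplicities: chi_1: 1, chi_2: 2, chi_3: 2, chi_4: 2.

Solution. Use <chi_rho, chi> = (1/|G|) sum_C |C| * chi_rho(C) * conj(chi(C)) with |G| = 12 for each irreducible chi in the table:
  <chi_rho, chi_1> = (1/12)[1*(11)*conj(1) + 3*(3)*conj(1) + 4*(-1)*conj(1) + 4*(-1)*conj(1)]
      = (1/12)[(11) + (9) + (-4) + (-4)] = 12/12 = 1
  <chi_rho, chi_2> = (1/12)[1*(11)*conj(1) + 3*(3)*conj(1) + 4*(-1)*conj(exp(2*I*pi/3)) + 4*(-1)*conj(exp(-2*I*pi/3))]
      = (1/12)[(11) + (9) + (8 + 4*exp(-2*I*pi/3) + 8*exp(2*I*pi/3)) + (8 + 8*exp(-2*I*pi/3) + 4*exp(2*I*pi/3))] = 24/12 = 2
  <chi_rho, chi_3> = (1/12)[1*(11)*conj(1) + 3*(3)*conj(1) + 4*(-1)*conj(exp(-2*I*pi/3)) + 4*(-1)*conj(exp(2*I*pi/3))]
      = (1/12)[(11) + (9) + (8 + 8*exp(-2*I*pi/3) + 4*exp(2*I*pi/3)) + (8 + 4*exp(-2*I*pi/3) + 8*exp(2*I*pi/3))] = 24/12 = 2
  <chi_rho, chi_4> = (1/12)[1*(11)*conj(3) + 3*(3)*conj(-1) + 4*(-1)*conj(0) + 4*(-1)*conj(0)]
      = (1/12)[(33) + (-9) + (0) + (0)] = 24/12 = 2
(Exp terms are combined using exp(i*s)*conj(exp(i*t)) = exp(i*(s-t)), and sums of them are collapsed using the identity that for every m > 1 the m distinct m-th roots of unity sum to 0, e.g. 1 + exp(2*I*pi/3) + exp(-2*I*pi/3) = 0.)
Dimension check: dim(rho) = sum (mult * dim) = 1*1 + 2*1 + 2*1 + 2*3 = 11 = chi_rho(e) = 11.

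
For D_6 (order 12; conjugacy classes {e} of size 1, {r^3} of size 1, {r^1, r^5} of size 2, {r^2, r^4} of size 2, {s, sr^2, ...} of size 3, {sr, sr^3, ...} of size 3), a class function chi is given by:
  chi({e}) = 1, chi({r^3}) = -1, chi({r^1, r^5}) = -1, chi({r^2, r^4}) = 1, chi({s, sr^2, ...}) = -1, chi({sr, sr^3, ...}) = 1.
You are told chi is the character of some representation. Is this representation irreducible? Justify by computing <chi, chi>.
Irreducible: <chi, chi> = 1.

Derivation: <chi, chi> = (1/|G|) sum_C |C| * |chi(C)|^2 = (1/12)[1*|1|^2 + 1*|-1|^2 + 2*|-1|^2 + 2*|1|^2 + 3*|-1|^2 + 3*|1|^2]
  = (1/12)[(1) + (1) + (2) + (2) + (3) + (3)] = 12/12 = 1.
A character is irreducible iff <chi, chi> = 1, so this representation is irreducible.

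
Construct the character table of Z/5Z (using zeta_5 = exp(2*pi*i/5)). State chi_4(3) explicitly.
Character table of Z/5Z (irreps indexed chi_0,...,chi_4 with chi_k(m) = zeta_5^(k*m), zeta_5 = exp(2*pi*i/5)):
  irrep \ class  {0} (size 1)  {1} (size 1)    {2} (size 1)    {3} (size 1)    {4} (size 1)  
  chi_0          1             1               1               1               1             
  chi_1          1             exp(2*I*pi/5)   exp(4*I*pi/5)   exp(-4*I*pi/5)  exp(-2*I*pi/5)
  chi_2          1             exp(4*I*pi/5)   exp(-2*I*pi/5)  exp(2*I*pi/5)   exp(-4*I*pi/5)
  chi_3          1             exp(-4*I*pi/5)  exp(2*I*pi/5)   exp(-2*I*pi/5)  exp(4*I*pi/5) 
  chi_4          1             exp(-2*I*pi/5)  exp(-4*I*pi/5)  exp(4*I*pi/5)   exp(2*I*pi/5) 

Spot check: chi_4(3) = zeta_5^(4*3) = zeta_5^12 = exp(4*I*pi/5).

Solution. Z/5Z is abelian, so all 5 irreducible complex representations are 1-dimensional. They are given by chi_k(m) = zeta_5^(k*m) for k = 0,...,4. Row orthogonality: sum_m chi_k(m) conj(chi_l(m)) = 5 * [k = l].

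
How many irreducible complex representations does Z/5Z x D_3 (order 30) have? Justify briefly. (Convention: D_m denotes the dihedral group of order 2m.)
15

Why: The number of irreducible complex representations of a finite group equals its number of conjugacy classes. For a direct product, #classes(G x H) = #classes(G) * #classes(H). Z/5Z has 5 classes (abelian), D_3 has 3 classes, so 5 * 3 = 15, so Z/5Z x D_3 (order 30) has exactly 15 irreducible complex representations.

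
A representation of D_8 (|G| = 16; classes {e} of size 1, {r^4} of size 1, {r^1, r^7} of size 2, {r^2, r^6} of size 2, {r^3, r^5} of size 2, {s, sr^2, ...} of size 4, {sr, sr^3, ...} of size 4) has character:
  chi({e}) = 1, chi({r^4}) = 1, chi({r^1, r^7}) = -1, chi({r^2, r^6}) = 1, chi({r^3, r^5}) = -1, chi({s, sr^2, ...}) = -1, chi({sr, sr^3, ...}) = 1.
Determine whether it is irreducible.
Irreducible: <chi, chi> = 1.

Working: <chi, chi> = (1/|G|) sum_C |C| * |chi(C)|^2 = (1/16)[1*|1|^2 + 1*|1|^2 + 2*|-1|^2 + 2*|1|^2 + 2*|-1|^2 + 4*|-1|^2 + 4*|1|^2]
  = (1/16)[(1) + (1) + (2) + (2) + (2) + (4) + (4)] = 16/16 = 1.
A character is irreducible iff <chi, chi> = 1, so this representation is irreducible.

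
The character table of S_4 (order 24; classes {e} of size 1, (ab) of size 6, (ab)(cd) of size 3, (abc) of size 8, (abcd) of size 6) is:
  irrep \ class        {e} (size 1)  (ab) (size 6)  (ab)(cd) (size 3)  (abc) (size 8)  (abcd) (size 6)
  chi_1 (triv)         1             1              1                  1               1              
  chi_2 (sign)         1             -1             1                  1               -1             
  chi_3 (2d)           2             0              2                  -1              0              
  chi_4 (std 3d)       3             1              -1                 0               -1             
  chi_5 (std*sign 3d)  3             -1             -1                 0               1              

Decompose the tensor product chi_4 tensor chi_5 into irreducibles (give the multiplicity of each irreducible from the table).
chi_4 tensor chi_5 = chi_2 + chi_3 + chi_4 + chi_5 (all other irreducibles have multiplicity 0).

Solution. The character of a tensor product is the pointwise product (chi_4 * chi_5)(C) = chi_4(C) * chi_5(C):
  {e}: (3)*(3), (ab): (1)*(-1), (ab)(cd): (-1)*(-1), (abc): (0)*(0), (abcd): (-1)*(1)
so (chi_4 * chi_5) takes values
  {e} -> 9, (ab) -> -1, (ab)(cd) -> 1, (abc) -> 0, (abcd) -> -1.
Now take the inner product of this character with each irreducible chi from the table, <chi_4*chi_5, chi> = (1/24) sum_C |C| (chi_4*chi_5)(C) conj(chi(C)):
  <chi_4*chi_5, chi_1> = (1/24)[1*(9)*conj(1) + 6*(-1)*conj(1) + 3*(1)*conj(1) + 8*(0)*conj(1) + 6*(-1)*conj(1)]
      = (1/24)[(9) + (-6) + (3) + (0) + (-6)] = 0/24 = 0
  <chi_4*chi_5, chi_2> = (1/24)[1*(9)*conj(1) + 6*(-1)*conj(-1) + 3*(1)*conj(1) + 8*(0)*conj(1) + 6*(-1)*conj(-1)]
      = (1/24)[(9) + (6) + (3) + (0) + (6)] = 24/24 = 1
  <chi_4*chi_5, chi_3> = (1/24)[1*(9)*conj(2) + 6*(-1)*conj(0) + 3*(1)*conj(2) + 8*(0)*conj(-1) + 6*(-1)*conj(0)]
      = (1/24)[(18) + (0) + (6) + (0) + (0)] = 24/24 = 1
  <chi_4*chi_5, chi_4> = (1/24)[1*(9)*conj(3) + 6*(-1)*conj(1) + 3*(1)*conj(-1) + 8*(0)*conj(0) + 6*(-1)*conj(-1)]
      = (1/24)[(27) + (-6) + (-3) + (0) + (6)] = 24/24 = 1
  <chi_4*chi_5, chi_5> = (1/24)[1*(9)*conj(3) + 6*(-1)*conj(-1) + 3*(1)*conj(-1) + 8*(0)*conj(0) + 6*(-1)*conj(1)]
      = (1/24)[(27) + (6) + (-3) + (0) + (-6)] = 24/24 = 1
Hence the multiplicities are chi_2: 1, chi_3: 1, chi_4: 1, chi_5: 1. Dimension check: dim(chi_4)*dim(chi_5) = 3*3 = 9 and sum (mult * dim) = 1*1 + 1*2 + 1*3 + 1*3 = 9.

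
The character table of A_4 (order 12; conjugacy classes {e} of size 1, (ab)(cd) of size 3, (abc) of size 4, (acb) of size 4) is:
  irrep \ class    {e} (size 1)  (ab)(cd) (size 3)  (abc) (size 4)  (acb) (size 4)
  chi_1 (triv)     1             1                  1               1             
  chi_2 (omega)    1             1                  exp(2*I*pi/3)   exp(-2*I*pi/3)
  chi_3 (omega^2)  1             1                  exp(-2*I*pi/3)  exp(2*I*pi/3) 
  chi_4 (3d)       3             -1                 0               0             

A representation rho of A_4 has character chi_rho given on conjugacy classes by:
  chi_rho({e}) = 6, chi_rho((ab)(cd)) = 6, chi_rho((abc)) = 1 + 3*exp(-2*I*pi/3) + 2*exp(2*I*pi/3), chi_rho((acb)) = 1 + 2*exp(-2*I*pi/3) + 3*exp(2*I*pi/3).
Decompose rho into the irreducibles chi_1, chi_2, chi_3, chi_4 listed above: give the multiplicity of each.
Multiplicities: chi_1: 1, chi_2: 2, chi_3: 3, chi_4: 0.

Reasoning: Use <chi_rho, chi> = (1/|G|) sum_C |C| * chi_rho(C) * conj(chi(C)) with |G| = 12 for each irreducible chi in the table:
  <chi_rho, chi_1> = (1/12)[1*(6)*conj(1) + 3*(6)*conj(1) + 4*(1 + 3*exp(-2*I*pi/3) + 2*exp(2*I*pi/3))*conj(1) + 4*(1 + 2*exp(-2*I*pi/3) + 3*exp(2*I*pi/3))*conj(1)]
      = (1/12)[(6) + (18) + (4 + 12*exp(-2*I*pi/3) + 8*exp(2*I*pi/3)) + (4 + 8*exp(-2*I*pi/3) + 12*exp(2*I*pi/3))] = 12/12 = 1
  <chi_rho, chi_2> = (1/12)[1*(6)*conj(1) + 3*(6)*conj(1) + 4*(1 + 3*exp(-2*I*pi/3) + 2*exp(2*I*pi/3))*conj(exp(2*I*pi/3)) + 4*(1 + 2*exp(-2*I*pi/3) + 3*exp(2*I*pi/3))*conj(exp(-2*I*pi/3))]
      = (1/12)[(6) + (18) + (8 + 4*exp(-2*I*pi/3) + 12*exp(2*I*pi/3)) + (8 + 12*exp(-2*I*pi/3) + 4*exp(2*I*pi/3))] = 24/12 = 2
  <chi_rho, chi_3> = (1/12)[1*(6)*conj(1) + 3*(6)*conj(1) + 4*(1 + 3*exp(-2*I*pi/3) + 2*exp(2*I*pi/3))*conj(exp(-2*I*pi/3)) + 4*(1 + 2*exp(-2*I*pi/3) + 3*exp(2*I*pi/3))*conj(exp(2*I*pi/3))]
      = (1/12)[(6) + (18) + (12 + 8*exp(-2*I*pi/3) + 4*exp(2*I*pi/3)) + (12 + 4*exp(-2*I*pi/3) + 8*exp(2*I*pi/3))] = 36/12 = 3
  <chi_rho, chi_4> = (1/12)[1*(6)*conj(3) + 3*(6)*conj(-1) + 4*(1 + 3*exp(-2*I*pi/3) + 2*exp(2*I*pi/3))*conj(0) + 4*(1 + 2*exp(-2*I*pi/3) + 3*exp(2*I*pi/3))*conj(0)]
      = (1/12)[(18) + (-18) + (0) + (0)] = 0/12 = 0
(Exp terms are combined using exp(i*s)*conj(exp(i*t)) = exp(i*(s-t)), and sums of them are collapsed using the identity that for every m > 1 the m distinct m-th roots of unity sum to 0, e.g. 1 + exp(2*I*pi/3) + exp(-2*I*pi/3) = 0.)
Dimension check: dim(rho) = sum (mult * dim) = 1*1 + 2*1 + 3*1 + 0*3 = 6 = chi_rho(e) = 6.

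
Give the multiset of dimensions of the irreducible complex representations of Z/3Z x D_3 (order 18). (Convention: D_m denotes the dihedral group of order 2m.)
Dimensions: 1, 1, 1, 1, 1, 1, 2, 2, 2

Justification: There are 9 irreducibles (= number of conjugacy classes). Their dimensions d_i satisfy sum d_i^2 = |G| = 18: 1 + 1 + 1 + 1 + 1 + 1 + 4 + 4 + 4 = 18. (For the product with Z/3Z: each of the 3 1-dim characters of Z/3Z tensors with each irrep of D_3, giving 3 copies of each D_3-dimension.)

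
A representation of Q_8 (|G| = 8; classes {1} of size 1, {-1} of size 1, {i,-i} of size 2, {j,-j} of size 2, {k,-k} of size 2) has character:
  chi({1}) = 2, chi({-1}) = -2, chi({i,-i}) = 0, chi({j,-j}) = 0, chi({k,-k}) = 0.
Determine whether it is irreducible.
Irreducible: <chi, chi> = 1.

Proof sketch: <chi, chi> = (1/|G|) sum_C |C| * |chi(C)|^2 = (1/8)[1*|2|^2 + 1*|-2|^2 + 2*|0|^2 + 2*|0|^2 + 2*|0|^2]
  = (1/8)[(4) + (4) + (0) + (0) + (0)] = 8/8 = 1.
A character is irreducible iff <chi, chi> = 1, so this representation is irreducible.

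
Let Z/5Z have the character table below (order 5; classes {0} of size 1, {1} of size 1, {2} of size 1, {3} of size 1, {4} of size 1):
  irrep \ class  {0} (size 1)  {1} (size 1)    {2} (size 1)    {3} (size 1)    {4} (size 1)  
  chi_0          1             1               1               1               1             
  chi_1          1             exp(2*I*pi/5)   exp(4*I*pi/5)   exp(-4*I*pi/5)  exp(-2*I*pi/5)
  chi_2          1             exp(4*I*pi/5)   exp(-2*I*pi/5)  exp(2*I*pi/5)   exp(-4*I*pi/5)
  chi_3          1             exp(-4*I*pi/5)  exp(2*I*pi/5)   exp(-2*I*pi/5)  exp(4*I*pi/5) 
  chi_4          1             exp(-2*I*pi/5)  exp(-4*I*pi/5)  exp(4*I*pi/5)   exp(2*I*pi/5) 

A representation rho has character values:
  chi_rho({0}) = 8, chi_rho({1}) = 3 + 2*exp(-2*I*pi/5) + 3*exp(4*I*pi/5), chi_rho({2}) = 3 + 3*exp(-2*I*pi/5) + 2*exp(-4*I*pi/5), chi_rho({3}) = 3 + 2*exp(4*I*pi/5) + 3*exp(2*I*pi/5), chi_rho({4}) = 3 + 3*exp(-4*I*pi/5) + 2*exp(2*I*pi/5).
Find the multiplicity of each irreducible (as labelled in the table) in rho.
Multiplicities: chi_0: 3, chi_1: 0, chi_2: 3, chi_3: 0, chi_4: 2.

Justification: Use <chi_rho, chi> = (1/|G|) sum_C |C| * chi_rho(C) * conj(chi(C)) with |G| = 5 for each irreducible chi in the table:
  <chi_rho, chi_0> = (1/5)[1*(8)*conj(1) + 1*(3 + 2*exp(-2*I*pi/5) + 3*exp(4*I*pi/5))*conj(1) + 1*(3 + 3*exp(-2*I*pi/5) + 2*exp(-4*I*pi/5))*conj(1) + 1*(3 + 2*exp(4*I*pi/5) + 3*exp(2*I*pi/5))*conj(1) + 1*(3 + 3*exp(-4*I*pi/5) + 2*exp(2*I*pi/5))*conj(1)]
      = (1/5)[(8) + (3 + 2*exp(-2*I*pi/5) + 3*exp(4*I*pi/5)) + (3 + 3*exp(-2*I*pi/5) + 2*exp(-4*I*pi/5)) + (3 + 2*exp(4*I*pi/5) + 3*exp(2*I*pi/5)) + (3 + 3*exp(-4*I*pi/5) + 2*exp(2*I*pi/5))] = 15/5 = 3
  <chi_rho, chi_1> = (1/5)[1*(8)*conj(1) + 1*(3 + 2*exp(-2*I*pi/5) + 3*exp(4*I*pi/5))*conj(exp(2*I*pi/5)) + 1*(3 + 3*exp(-2*I*pi/5) + 2*exp(-4*I*pi/5))*conj(exp(4*I*pi/5)) + 1*(3 + 2*exp(4*I*pi/5) + 3*exp(2*I*pi/5))*conj(exp(-4*I*pi/5)) + 1*(3 + 3*exp(-4*I*pi/5) + 2*exp(2*I*pi/5))*conj(exp(-2*I*pi/5))]
      = (1/5)[(8) + (3*exp(-2*I*pi/5) + 2*exp(-4*I*pi/5) + 3*exp(2*I*pi/5)) + (3*exp(-4*I*pi/5) + 3*exp(4*I*pi/5) + 2*exp(2*I*pi/5)) + (2*exp(-2*I*pi/5) + 3*exp(-4*I*pi/5) + 3*exp(4*I*pi/5)) + (3*exp(-2*I*pi/5) + 2*exp(4*I*pi/5) + 3*exp(2*I*pi/5))] = 0/5 = 0
  <chi_rho, chi_2> = (1/5)[1*(8)*conj(1) + 1*(3 + 2*exp(-2*I*pi/5) + 3*exp(4*I*pi/5))*conj(exp(4*I*pi/5)) + 1*(3 + 3*exp(-2*I*pi/5) + 2*exp(-4*I*pi/5))*conj(exp(-2*I*pi/5)) + 1*(3 + 2*exp(4*I*pi/5) + 3*exp(2*I*pi/5))*conj(exp(2*I*pi/5)) + 1*(3 + 3*exp(-4*I*pi/5) + 2*exp(2*I*pi/5))*conj(exp(-4*I*pi/5))]
      = (1/5)[(8) + (3 + 3*exp(-4*I*pi/5) + 2*exp(4*I*pi/5)) + (3 + 2*exp(-2*I*pi/5) + 3*exp(2*I*pi/5)) + (3 + 3*exp(-2*I*pi/5) + 2*exp(2*I*pi/5)) + (3 + 2*exp(-4*I*pi/5) + 3*exp(4*I*pi/5))] = 15/5 = 3
  <chi_rho, chi_3> = (1/5)[1*(8)*conj(1) + 1*(3 + 2*exp(-2*I*pi/5) + 3*exp(4*I*pi/5))*conj(exp(-4*I*pi/5)) + 1*(3 + 3*exp(-2*I*pi/5) + 2*exp(-4*I*pi/5))*conj(exp(2*I*pi/5)) + 1*(3 + 2*exp(4*I*pi/5) + 3*exp(2*I*pi/5))*conj(exp(-2*I*pi/5)) + 1*(3 + 3*exp(-4*I*pi/5) + 2*exp(2*I*pi/5))*conj(exp(4*I*pi/5))]
      = (1/5)[(8) + (3*exp(-2*I*pi/5) + 3*exp(4*I*pi/5) + 2*exp(2*I*pi/5)) + (3*exp(-2*I*pi/5) + 3*exp(-4*I*pi/5) + 2*exp(4*I*pi/5)) + (2*exp(-4*I*pi/5) + 3*exp(4*I*pi/5) + 3*exp(2*I*pi/5)) + (2*exp(-2*I*pi/5) + 3*exp(-4*I*pi/5) + 3*exp(2*I*pi/5))] = 0/5 = 0
  <chi_rho, chi_4> = (1/5)[1*(8)*conj(1) + 1*(3 + 2*exp(-2*I*pi/5) + 3*exp(4*I*pi/5))*conj(exp(-2*I*pi/5)) + 1*(3 + 3*exp(-2*I*pi/5) + 2*exp(-4*I*pi/5))*conj(exp(-4*I*pi/5)) + 1*(3 + 2*exp(4*I*pi/5) + 3*exp(2*I*pi/5))*conj(exp(4*I*pi/5)) + 1*(3 + 3*exp(-4*I*pi/5) + 2*exp(2*I*pi/5))*conj(exp(2*I*pi/5))]
      = (1/5)[(8) + (2 + 3*exp(-4*I*pi/5) + 3*exp(2*I*pi/5)) + (2 + 3*exp(4*I*pi/5) + 3*exp(2*I*pi/5)) + (2 + 3*exp(-2*I*pi/5) + 3*exp(-4*I*pi/5)) + (2 + 3*exp(-2*I*pi/5) + 3*exp(4*I*pi/5))] = 10/5 = 2
(Exp terms are combined using exp(i*s)*conj(exp(i*t)) = exp(i*(s-t)), and sums of them are collapsed using the identity that for every m > 1 the m distinct m-th roots of unity sum to 0, e.g. 1 + exp(2*I*pi/3) + exp(-2*I*pi/3) = 0.)
Dimension check: dim(rho) = sum (mult * dim) = 3*1 + 0*1 + 3*1 + 0*1 + 2*1 = 8 = chi_rho(e) = 8.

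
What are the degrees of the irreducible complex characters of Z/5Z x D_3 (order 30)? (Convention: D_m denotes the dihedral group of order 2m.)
Dimensions: 1, 1, 1, 1, 1, 1, 1, 1, 1, 1, 2, 2, 2, 2, 2

Working: There are 15 irreducibles (= number of conjugacy classes). Their dimensions d_i satisfy sum d_i^2 = |G| = 30: 1 + 1 + 1 + 1 + 1 + 1 + 1 + 1 + 1 + 1 + 4 + 4 + 4 + 4 + 4 = 30. (For the product with Z/5Z: each of the 5 1-dim characters of Z/5Z tensors with each irrep of D_3, giving 5 copies of each D_3-dimension.)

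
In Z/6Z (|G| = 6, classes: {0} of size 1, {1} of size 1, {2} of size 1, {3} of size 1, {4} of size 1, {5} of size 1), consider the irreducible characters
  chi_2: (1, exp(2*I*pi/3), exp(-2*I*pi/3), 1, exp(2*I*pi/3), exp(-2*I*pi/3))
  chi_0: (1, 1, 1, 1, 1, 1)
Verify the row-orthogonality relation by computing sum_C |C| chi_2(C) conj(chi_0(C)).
Sum = 0; so <chi_2, chi_0> = 0 (distinct irreducibles are orthogonal).

Reasoning: Compute term by term over conjugacy classes (|C| * chi_2(C) * conj(chi_0(C))):
  1*(1)*conj(1) + 1*(exp(2*I*pi/3))*conj(1) + 1*(exp(-2*I*pi/3))*conj(1) + 1*(1)*conj(1) + 1*(exp(2*I*pi/3))*conj(1) + 1*(exp(-2*I*pi/3))*conj(1)
  = (1) + (exp(2*I*pi/3)) + (exp(-2*I*pi/3)) + (1) + (exp(2*I*pi/3)) + (exp(-2*I*pi/3))
  = 0.
(Exp terms are combined using exp(i*s)*conj(exp(i*t)) = exp(i*(s-t)), and sums of them are collapsed using the identity that for every m > 1 the m distinct m-th roots of unity sum to 0, e.g. 1 + exp(2*I*pi/3) + exp(-2*I*pi/3) = 0.)
Dividing by |G| = 6 gives 0/6 = 0, matching the row-orthogonality relation <chi_2, chi_0> = [chi_2 = chi_0].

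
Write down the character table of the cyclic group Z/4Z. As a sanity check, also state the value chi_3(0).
Character table of Z/4Z (irreps indexed chi_0,...,chi_3 with chi_k(m) = zeta_4^(k*m), zeta_4 = exp(2*pi*i/4)):
  irrep \ class  {0} (size 1)  {1} (size 1)  {2} (size 1)  {3} (size 1)
  chi_0          1             1             1             1           
  chi_1          1             I             -1            -I          
  chi_2          1             -1            1             -1          
  chi_3          1             -I            -1            I           

Spot check: chi_3(0) = zeta_4^(3*0) = zeta_4^0 = 1.

Explanation: Z/4Z is abelian, so all 4 irreducible complex representations are 1-dimensional. They are given by chi_k(m) = zeta_4^(k*m) for k = 0,...,3. Row orthogonality: sum_m chi_k(m) conj(chi_l(m)) = 4 * [k = l].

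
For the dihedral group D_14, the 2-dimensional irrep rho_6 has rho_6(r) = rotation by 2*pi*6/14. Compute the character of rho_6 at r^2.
chi_{rho_6}(r^2) = 2*cos(2*pi*6*2/14) = 2*cos(2*pi/7)

Why: rho_6(r^2) is rotation by angle 2*pi*6*2/14, whose trace is 2*cos(2*pi*6*2/14) = 2*cos(2*pi/7).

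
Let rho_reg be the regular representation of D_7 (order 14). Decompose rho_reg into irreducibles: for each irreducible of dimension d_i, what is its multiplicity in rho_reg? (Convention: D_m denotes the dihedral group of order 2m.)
Each irreducible V_i of dimension d_i appears with multiplicity d_i, i.e. rho_reg = (direct sum over all irreducibles V_i) d_i V_i. The irreducible dimensions for D_7 are 1, 1, 2, 2, 2: 2 irreducibles of dimension 1, each with multiplicity 1; 3 irreducibles of dimension 2, each with multiplicity 2. Total dimension 2*1*1 + 3*2*2 = 14 = |G|.

Derivation: General theorem: in the regular representation of a finite group G, each irreducible appears with multiplicity equal to its dimension. Check: dim(rho_reg) = sum d_i^2 = 1 + 1 + 4 + 4 + 4 = 14 = |G|.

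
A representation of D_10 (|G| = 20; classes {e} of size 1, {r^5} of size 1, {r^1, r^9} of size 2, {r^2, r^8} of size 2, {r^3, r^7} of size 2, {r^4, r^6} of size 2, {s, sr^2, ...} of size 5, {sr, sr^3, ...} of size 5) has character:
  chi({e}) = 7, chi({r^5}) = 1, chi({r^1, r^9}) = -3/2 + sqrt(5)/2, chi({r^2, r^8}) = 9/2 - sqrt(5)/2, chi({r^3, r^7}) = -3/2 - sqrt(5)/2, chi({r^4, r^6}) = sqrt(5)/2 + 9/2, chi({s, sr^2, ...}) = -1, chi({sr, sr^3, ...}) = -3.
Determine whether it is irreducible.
Not irreducible (reducible): <chi, chi> = 10 > 1.

Justification: <chi, chi> = (1/|G|) sum_C |C| * |chi(C)|^2 = (1/20)[1*|7|^2 + 1*|1|^2 + 2*|-3/2 + sqrt(5)/2|^2 + 2*|9/2 - sqrt(5)/2|^2 + 2*|-3/2 - sqrt(5)/2|^2 + 2*|sqrt(5)/2 + 9/2|^2 + 5*|-1|^2 + 5*|-3|^2]
  = (1/20)[(49) + (1) + (7 - 3*sqrt(5)) + (43 - 9*sqrt(5)) + (3*sqrt(5) + 7) + (9*sqrt(5) + 43) + (5) + (45)] = 200/20 = 10.
A character is irreducible iff <chi, chi> = 1, so this representation is reducible.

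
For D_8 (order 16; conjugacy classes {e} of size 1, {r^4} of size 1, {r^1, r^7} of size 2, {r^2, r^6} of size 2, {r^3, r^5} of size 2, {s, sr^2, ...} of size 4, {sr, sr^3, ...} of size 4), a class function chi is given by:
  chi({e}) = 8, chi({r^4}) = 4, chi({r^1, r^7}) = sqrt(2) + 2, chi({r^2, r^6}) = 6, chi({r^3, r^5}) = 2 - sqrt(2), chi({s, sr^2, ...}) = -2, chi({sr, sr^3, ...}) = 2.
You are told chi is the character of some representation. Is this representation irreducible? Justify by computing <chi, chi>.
Not irreducible (reducible): <chi, chi> = 13 > 1.

Why: <chi, chi> = (1/|G|) sum_C |C| * |chi(C)|^2 = (1/16)[1*|8|^2 + 1*|4|^2 + 2*|sqrt(2) + 2|^2 + 2*|6|^2 + 2*|2 - sqrt(2)|^2 + 4*|-2|^2 + 4*|2|^2]
  = (1/16)[(64) + (16) + (8*sqrt(2) + 12) + (72) + (12 - 8*sqrt(2)) + (16) + (16)] = 208/16 = 13.
A character is irreducible iff <chi, chi> = 1, so this representation is reducible.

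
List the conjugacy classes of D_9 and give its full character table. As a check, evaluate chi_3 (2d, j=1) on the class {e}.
Conjugacy classes: {e} of size 1, {r^1, r^8} of size 2, {r^2, r^7} of size 2, {r^3, r^6} of size 2, {r^4, r^5} of size 2, {s, sr, ..., sr^8} of size 9.
Character table:
  irrep \ class              {e} (size 1)  {r^1, r^8} (size 2)  {r^2, r^7} (size 2)  {r^3, r^6} (size 2)  {r^4, r^5} (size 2)  {s, sr, ..., sr^8} (size 9)
  chi_1 (triv)               1             1                    1                    1                    1                    1                          
  chi_2 (sign: r->1, s->-1)  1             1                    1                    1                    1                    -1                         
  chi_3 (2d, j=1)            2             2*cos(2*pi/9)        2*cos(4*pi/9)        -1                   -2*cos(pi/9)         0                          
  chi_4 (2d, j=2)            2             2*cos(4*pi/9)        -2*cos(pi/9)         -1                   2*cos(2*pi/9)        0                          
  chi_5 (2d, j=3)            2             -1                   -1                   2                    -1                   0                          
  chi_6 (2d, j=4)            2             -2*cos(pi/9)         2*cos(2*pi/9)        -1                   2*cos(4*pi/9)        0                          

Spot check: chi_3 (2d, j=1) on {e} = 2.

Explanation: D_9 has order 2*9 = 18 with 6 conjugacy classes, hence 6 irreducibles. Sum of squared dims 1 + 1 + 4 + 4 + 4 + 4 = 18 = |G|. Linear characters come from the abelianisation; the 2-dimensional irreps have character r^k -> 2*cos(2*pi*j*k/9), reflections -> 0.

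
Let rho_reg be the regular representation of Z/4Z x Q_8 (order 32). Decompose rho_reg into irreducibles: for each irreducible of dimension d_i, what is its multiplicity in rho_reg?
Each irreducible V_i of dimension d_i appears with multiplicity d_i, i.e. rho_reg = (direct sum over all irreducibles V_i) d_i V_i. The irreducible dimensions for Z/4Z x Q_8 are 1, 1, 1, 1, 1, 1, 1, 1, 1, 1, 1, 1, 1, 1, 1, 1, 2, 2, 2, 2: 16 irreducibles of dimension 1, each with multiplicity 1; 4 irreducibles of dimension 2, each with multiplicity 2. Total dimension 16*1*1 + 4*2*2 = 32 = |G|.

General theorem: in the regular representation of a finite group G, each irreducible appears with multiplicity equal to its dimension. Check: dim(rho_reg) = sum d_i^2 = 1 + 1 + 1 + 1 + 1 + 1 + 1 + 1 + 1 + 1 + 1 + 1 + 1 + 1 + 1 + 1 + 4 + 4 + 4 + 4 = 32 = |G|.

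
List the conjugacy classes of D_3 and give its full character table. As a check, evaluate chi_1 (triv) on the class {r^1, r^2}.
Conjugacy classes: {e} of size 1, {r^1, r^2} of size 2, {s, sr, ..., sr^2} of size 3.
Character table:
  irrep \ class              {e} (size 1)  {r^1, r^2} (size 2)  {s, sr, ..., sr^2} (size 3)
  chi_1 (triv)               1             1                    1                          
  chi_2 (sign: r->1, s->-1)  1             1                    -1                         
  chi_3 (2d, j=1)            2             -1                   0                          

Spot check: chi_1 (triv) on {r^1, r^2} = 1.

Why: D_3 has order 2*3 = 6 with 3 conjugacy classes, hence 3 irreducibles. Sum of squared dims 1 + 1 + 4 = 6 = |G|. Linear characters come from the abelianisation; the 2-dimensional irreps have character r^k -> 2*cos(2*pi*j*k/3), reflections -> 0.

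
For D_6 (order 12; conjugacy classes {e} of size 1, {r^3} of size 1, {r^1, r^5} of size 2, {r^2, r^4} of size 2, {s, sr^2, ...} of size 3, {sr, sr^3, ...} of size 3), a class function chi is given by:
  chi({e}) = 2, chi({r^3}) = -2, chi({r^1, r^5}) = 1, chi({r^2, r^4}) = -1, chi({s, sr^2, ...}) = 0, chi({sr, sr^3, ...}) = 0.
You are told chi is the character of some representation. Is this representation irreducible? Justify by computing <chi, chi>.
Irreducible: <chi, chi> = 1.

Reasoning: <chi, chi> = (1/|G|) sum_C |C| * |chi(C)|^2 = (1/12)[1*|2|^2 + 1*|-2|^2 + 2*|1|^2 + 2*|-1|^2 + 3*|0|^2 + 3*|0|^2]
  = (1/12)[(4) + (4) + (2) + (2) + (0) + (0)] = 12/12 = 1.
A character is irreducible iff <chi, chi> = 1, so this representation is irreducible.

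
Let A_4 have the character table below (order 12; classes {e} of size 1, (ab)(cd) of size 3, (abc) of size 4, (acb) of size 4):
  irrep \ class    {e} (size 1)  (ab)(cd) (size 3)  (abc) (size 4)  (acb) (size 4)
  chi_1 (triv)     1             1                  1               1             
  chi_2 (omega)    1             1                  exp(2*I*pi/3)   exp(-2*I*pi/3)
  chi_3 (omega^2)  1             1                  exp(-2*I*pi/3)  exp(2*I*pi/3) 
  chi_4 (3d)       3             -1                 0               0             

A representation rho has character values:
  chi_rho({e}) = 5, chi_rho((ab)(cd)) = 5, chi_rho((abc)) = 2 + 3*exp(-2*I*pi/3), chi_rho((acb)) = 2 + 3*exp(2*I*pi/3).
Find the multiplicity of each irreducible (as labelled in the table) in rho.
Multiplicities: chi_1: 2, chi_2: 0, chi_3: 3, chi_4: 0.

Solution. Use <chi_rho, chi> = (1/|G|) sum_C |C| * chi_rho(C) * conj(chi(C)) with |G| = 12 for each irreducible chi in the table:
  <chi_rho, chi_1> = (1/12)[1*(5)*conj(1) + 3*(5)*conj(1) + 4*(2 + 3*exp(-2*I*pi/3))*conj(1) + 4*(2 + 3*exp(2*I*pi/3))*conj(1)]
      = (1/12)[(5) + (15) + (8 + 12*exp(-2*I*pi/3)) + (8 + 12*exp(2*I*pi/3))] = 24/12 = 2
  <chi_rho, chi_2> = (1/12)[1*(5)*conj(1) + 3*(5)*conj(1) + 4*(2 + 3*exp(-2*I*pi/3))*conj(exp(2*I*pi/3)) + 4*(2 + 3*exp(2*I*pi/3))*conj(exp(-2*I*pi/3))]
      = (1/12)[(5) + (15) + (8*exp(-2*I*pi/3) + 12*exp(2*I*pi/3)) + (12*exp(-2*I*pi/3) + 8*exp(2*I*pi/3))] = 0/12 = 0
  <chi_rho, chi_3> = (1/12)[1*(5)*conj(1) + 3*(5)*conj(1) + 4*(2 + 3*exp(-2*I*pi/3))*conj(exp(-2*I*pi/3)) + 4*(2 + 3*exp(2*I*pi/3))*conj(exp(2*I*pi/3))]
      = (1/12)[(5) + (15) + (12 + 8*exp(2*I*pi/3)) + (12 + 8*exp(-2*I*pi/3))] = 36/12 = 3
  <chi_rho, chi_4> = (1/12)[1*(5)*conj(3) + 3*(5)*conj(-1) + 4*(2 + 3*exp(-2*I*pi/3))*conj(0) + 4*(2 + 3*exp(2*I*pi/3))*conj(0)]
      = (1/12)[(15) + (-15) + (0) + (0)] = 0/12 = 0
(Exp terms are combined using exp(i*s)*conj(exp(i*t)) = exp(i*(s-t)), and sums of them are collapsed using the identity that for every m > 1 the m distinct m-th roots of unity sum to 0, e.g. 1 + exp(2*I*pi/3) + exp(-2*I*pi/3) = 0.)
Dimension check: dim(rho) = sum (mult * dim) = 2*1 + 0*1 + 3*1 + 0*3 = 5 = chi_rho(e) = 5.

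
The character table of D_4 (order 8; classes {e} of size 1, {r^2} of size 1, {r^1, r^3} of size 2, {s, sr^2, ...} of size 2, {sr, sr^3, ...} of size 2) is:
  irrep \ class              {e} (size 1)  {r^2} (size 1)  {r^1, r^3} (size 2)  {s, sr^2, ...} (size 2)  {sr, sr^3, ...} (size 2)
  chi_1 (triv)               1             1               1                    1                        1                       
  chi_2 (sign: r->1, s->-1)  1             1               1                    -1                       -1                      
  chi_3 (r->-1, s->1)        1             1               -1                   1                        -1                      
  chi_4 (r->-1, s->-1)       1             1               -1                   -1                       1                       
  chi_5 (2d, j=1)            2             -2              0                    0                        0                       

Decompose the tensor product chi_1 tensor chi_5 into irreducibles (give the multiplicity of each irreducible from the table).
chi_1 tensor chi_5 = chi_5 (all other irreducibles have multiplicity 0).

Derivation: The character of a tensor product is the pointwise product (chi_1 * chi_5)(C) = chi_1(C) * chi_5(C):
  {e}: (1)*(2), {r^2}: (1)*(-2), {r^1, r^3}: (1)*(0), {s, sr^2, ...}: (1)*(0), {sr, sr^3, ...}: (1)*(0)
so (chi_1 * chi_5) takes values
  {e} -> 2, {r^2} -> -2, {r^1, r^3} -> 0, {s, sr^2, ...} -> 0, {sr, sr^3, ...} -> 0.
Now take the inner product of this character with each irreducible chi from the table, <chi_1*chi_5, chi> = (1/8) sum_C |C| (chi_1*chi_5)(C) conj(chi(C)):
  <chi_1*chi_5, chi_1> = (1/8)[1*(2)*conj(1) + 1*(-2)*conj(1) + 2*(0)*conj(1) + 2*(0)*conj(1) + 2*(0)*conj(1)]
      = (1/8)[(2) + (-2) + (0) + (0) + (0)] = 0/8 = 0
  <chi_1*chi_5, chi_2> = (1/8)[1*(2)*conj(1) + 1*(-2)*conj(1) + 2*(0)*conj(1) + 2*(0)*conj(-1) + 2*(0)*conj(-1)]
      = (1/8)[(2) + (-2) + (0) + (0) + (0)] = 0/8 = 0
  <chi_1*chi_5, chi_3> = (1/8)[1*(2)*conj(1) + 1*(-2)*conj(1) + 2*(0)*conj(-1) + 2*(0)*conj(1) + 2*(0)*conj(-1)]
      = (1/8)[(2) + (-2) + (0) + (0) + (0)] = 0/8 = 0
  <chi_1*chi_5, chi_4> = (1/8)[1*(2)*conj(1) + 1*(-2)*conj(1) + 2*(0)*conj(-1) + 2*(0)*conj(-1) + 2*(0)*conj(1)]
      = (1/8)[(2) + (-2) + (0) + (0) + (0)] = 0/8 = 0
  <chi_1*chi_5, chi_5> = (1/8)[1*(2)*conj(2) + 1*(-2)*conj(-2) + 2*(0)*conj(0) + 2*(0)*conj(0) + 2*(0)*conj(0)]
      = (1/8)[(4) + (4) + (0) + (0) + (0)] = 8/8 = 1
Hence the multiplicities are chi_5: 1. Dimension check: dim(chi_1)*dim(chi_5) = 1*2 = 2 and sum (mult * dim) = 1*2 = 2.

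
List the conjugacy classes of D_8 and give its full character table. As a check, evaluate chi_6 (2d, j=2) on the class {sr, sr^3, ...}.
Conjugacy classes: {e} of size 1, {r^4} of size 1, {r^1, r^7} of size 2, {r^2, r^6} of size 2, {r^3, r^5} of size 2, {s, sr^2, ...} of size 4, {sr, sr^3, ...} of size 4.
Character table:
  irrep \ class              {e} (size 1)  {r^4} (size 1)  {r^1, r^7} (size 2)  {r^2, r^6} (size 2)  {r^3, r^5} (size 2)  {s, sr^2, ...} (size 4)  {sr, sr^3, ...} (size 4)
  chi_1 (triv)               1             1               1                    1                    1                    1                        1                       
  chi_2 (sign: r->1, s->-1)  1             1               1                    1                    1                    -1                       -1                      
  chi_3 (r->-1, s->1)        1             1               -1                   1                    -1                   1                        -1                      
  chi_4 (r->-1, s->-1)       1             1               -1                   1                    -1                   -1                       1                       
  chi_5 (2d, j=1)            2             -2              sqrt(2)              0                    -sqrt(2)             0                        0                       
  chi_6 (2d, j=2)            2             2               0                    -2                   0                    0                        0                       
  chi_7 (2d, j=3)            2             -2              -sqrt(2)             0                    sqrt(2)              0                        0                       

Spot check: chi_6 (2d, j=2) on {sr, sr^3, ...} = 0.

Solution. D_8 has order 2*8 = 16 with 7 conjugacy classes, hence 7 irreducibles. Sum of squared dims 1 + 1 + 1 + 1 + 4 + 4 + 4 = 16 = |G|. Linear characters come from the abelianisation; the 2-dimensional irreps have character r^k -> 2*cos(2*pi*j*k/8), reflections -> 0.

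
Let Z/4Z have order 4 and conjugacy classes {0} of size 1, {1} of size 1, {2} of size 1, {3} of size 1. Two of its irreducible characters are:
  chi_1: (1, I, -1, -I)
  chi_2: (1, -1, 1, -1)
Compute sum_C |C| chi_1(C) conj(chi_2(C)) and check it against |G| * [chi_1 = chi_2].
Sum = 0; so <chi_1, chi_2> = 0 (distinct irreducibles are orthogonal).

Solution. Compute term by term over conjugacy classes (|C| * chi_1(C) * conj(chi_2(C))):
  1*(1)*conj(1) + 1*(I)*conj(-1) + 1*(-1)*conj(1) + 1*(-I)*conj(-1)
  = (1) + (-I) + (-1) + (I)
  = 0.
(Exp terms are combined using exp(i*s)*conj(exp(i*t)) = exp(i*(s-t)), and sums of them are collapsed using the identity that for every m > 1 the m distinct m-th roots of unity sum to 0, e.g. 1 + exp(2*I*pi/3) + exp(-2*I*pi/3) = 0.)
Dividing by |G| = 4 gives 0/4 = 0, matching the row-orthogonality relation <chi_1, chi_2> = [chi_1 = chi_2].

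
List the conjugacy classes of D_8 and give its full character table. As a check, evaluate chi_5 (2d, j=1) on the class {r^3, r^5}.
Conjugacy classes: {e} of size 1, {r^4} of size 1, {r^1, r^7} of size 2, {r^2, r^6} of size 2, {r^3, r^5} of size 2, {s, sr^2, ...} of size 4, {sr, sr^3, ...} of size 4.
Character table:
  irrep \ class              {e} (size 1)  {r^4} (size 1)  {r^1, r^7} (size 2)  {r^2, r^6} (size 2)  {r^3, r^5} (size 2)  {s, sr^2, ...} (size 4)  {sr, sr^3, ...} (size 4)
  chi_1 (triv)               1             1               1                    1                    1                    1                        1                       
  chi_2 (sign: r->1, s->-1)  1             1               1                    1                    1                    -1                       -1                      
  chi_3 (r->-1, s->1)        1             1               -1                   1                    -1                   1                        -1                      
  chi_4 (r->-1, s->-1)       1             1               -1                   1                    -1                   -1                       1                       
  chi_5 (2d, j=1)            2             -2              sqrt(2)              0                    -sqrt(2)             0                        0                       
  chi_6 (2d, j=2)            2             2               0                    -2                   0                    0                        0                       
  chi_7 (2d, j=3)            2             -2              -sqrt(2)             0                    sqrt(2)              0                        0                       

Spot check: chi_5 (2d, j=1) on {r^3, r^5} = -sqrt(2).

Argument: D_8 has order 2*8 = 16 with 7 conjugacy classes, hence 7 irreducibles. Sum of squared dims 1 + 1 + 1 + 1 + 4 + 4 + 4 = 16 = |G|. Linear characters come from the abelianisation; the 2-dimensional irreps have character r^k -> 2*cos(2*pi*j*k/8), reflections -> 0.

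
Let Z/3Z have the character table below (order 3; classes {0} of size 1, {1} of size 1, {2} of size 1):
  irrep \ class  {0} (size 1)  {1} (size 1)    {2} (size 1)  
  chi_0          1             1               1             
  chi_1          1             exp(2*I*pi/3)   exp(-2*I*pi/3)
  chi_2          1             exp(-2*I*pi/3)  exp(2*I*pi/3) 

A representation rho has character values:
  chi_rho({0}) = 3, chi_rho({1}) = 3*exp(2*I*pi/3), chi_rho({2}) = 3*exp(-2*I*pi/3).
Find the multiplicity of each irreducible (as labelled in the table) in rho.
Multiplicities: chi_0: 0, chi_1: 3, chi_2: 0.

Working: Use <chi_rho, chi> = (1/|G|) sum_C |C| * chi_rho(C) * conj(chi(C)) with |G| = 3 for each irreducible chi in the table:
  <chi_rho, chi_0> = (1/3)[1*(3)*conj(1) + 1*(3*exp(2*I*pi/3))*conj(1) + 1*(3*exp(-2*I*pi/3))*conj(1)]
      = (1/3)[(3) + (3*exp(2*I*pi/3)) + (3*exp(-2*I*pi/3))] = 0/3 = 0
  <chi_rho, chi_1> = (1/3)[1*(3)*conj(1) + 1*(3*exp(2*I*pi/3))*conj(exp(2*I*pi/3)) + 1*(3*exp(-2*I*pi/3))*conj(exp(-2*I*pi/3))]
      = (1/3)[(3) + (3) + (3)] = 9/3 = 3
  <chi_rho, chi_2> = (1/3)[1*(3)*conj(1) + 1*(3*exp(2*I*pi/3))*conj(exp(-2*I*pi/3)) + 1*(3*exp(-2*I*pi/3))*conj(exp(2*I*pi/3))]
      = (1/3)[(3) + (3*exp(-2*I*pi/3)) + (3*exp(2*I*pi/3))] = 0/3 = 0
(Exp terms are combined using exp(i*s)*conj(exp(i*t)) = exp(i*(s-t)), and sums of them are collapsed using the identity that for every m > 1 the m distinct m-th roots of unity sum to 0, e.g. 1 + exp(2*I*pi/3) + exp(-2*I*pi/3) = 0.)
Dimension check: dim(rho) = sum (mult * dim) = 0*1 + 3*1 + 0*1 = 3 = chi_rho(e) = 3.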